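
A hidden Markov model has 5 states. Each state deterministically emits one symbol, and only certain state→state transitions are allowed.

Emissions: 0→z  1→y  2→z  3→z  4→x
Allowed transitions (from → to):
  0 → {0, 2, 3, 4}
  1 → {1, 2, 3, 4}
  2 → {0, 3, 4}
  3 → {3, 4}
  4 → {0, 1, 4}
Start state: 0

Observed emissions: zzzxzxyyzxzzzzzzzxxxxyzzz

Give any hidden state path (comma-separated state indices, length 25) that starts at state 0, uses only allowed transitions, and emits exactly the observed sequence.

0,2,3,4,0,4,1,1,3,4,0,2,0,2,3,3,3,4,4,4,4,1,2,0,2

  t0 'z' -> {0,2,3}, take 0 (start)
  t1 'z' -> {0,2,3}, take 2 (0->2 ok)
  t2 'z' -> {0,2,3}, take 3 (2->3 ok)
  t3 'x' -> {4}, take 4 (3->4 ok)
  t4 'z' -> {0,2,3}, take 0 (4->0 ok)
  t5 'x' -> {4}, take 4 (0->4 ok)
  t6 'y' -> {1}, take 1 (4->1 ok)
  t7 'y' -> {1}, take 1 (1->1 ok)
  t8 'z' -> {0,2,3}, take 3 (1->3 ok)
  t9 'x' -> {4}, take 4 (3->4 ok)
  t10 'z' -> {0,2,3}, take 0 (4->0 ok)
  t11 'z' -> {0,2,3}, take 2 (0->2 ok)
  t12 'z' -> {0,2,3}, take 0 (2->0 ok)
  t13 'z' -> {0,2,3}, take 2 (0->2 ok)
  t14 'z' -> {0,2,3}, take 3 (2->3 ok)
  t15 'z' -> {0,2,3}, take 3 (3->3 ok)
  t16 'z' -> {0,2,3}, take 3 (3->3 ok)
  t17 'x' -> {4}, take 4 (3->4 ok)
  t18 'x' -> {4}, take 4 (4->4 ok)
  t19 'x' -> {4}, take 4 (4->4 ok)
  t20 'x' -> {4}, take 4 (4->4 ok)
  t21 'y' -> {1}, take 1 (4->1 ok)
  t22 'z' -> {0,2,3}, take 2 (1->2 ok)
  t23 'z' -> {0,2,3}, take 0 (2->0 ok)
  t24 'z' -> {0,2,3}, take 2 (0->2 ok)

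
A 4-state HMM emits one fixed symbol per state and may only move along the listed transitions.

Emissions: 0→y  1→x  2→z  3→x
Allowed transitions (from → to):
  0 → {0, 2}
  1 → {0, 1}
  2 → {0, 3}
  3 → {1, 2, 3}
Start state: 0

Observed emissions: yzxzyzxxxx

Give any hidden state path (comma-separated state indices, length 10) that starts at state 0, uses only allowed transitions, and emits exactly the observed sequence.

  0: obs=y cand={0} pick 0 [start]
  1: obs=z cand={2} pick 2 [0->2 ok]
  2: obs=x cand={1,3} pick 3 [2->3 ok]
  3: obs=z cand={2} pick 2 [3->2 ok]
  4: obs=y cand={0} pick 0 [2->0 ok]
  5: obs=z cand={2} pick 2 [0->2 ok]
  6: obs=x cand={1,3} pick 3 [2->3 ok]
  7: obs=x cand={1,3} pick 3 [3->3 ok]
  8: obs=x cand={1,3} pick 3 [3->3 ok]
  9: obs=x cand={1,3} pick 1 [3->1 ok]

0,2,3,2,0,2,3,3,3,1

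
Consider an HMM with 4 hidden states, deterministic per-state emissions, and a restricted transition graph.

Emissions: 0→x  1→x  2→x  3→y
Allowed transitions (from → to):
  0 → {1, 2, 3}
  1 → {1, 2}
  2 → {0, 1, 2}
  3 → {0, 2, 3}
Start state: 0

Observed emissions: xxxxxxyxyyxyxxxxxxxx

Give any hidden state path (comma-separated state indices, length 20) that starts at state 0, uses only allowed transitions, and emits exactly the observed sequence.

0,2,2,0,2,0,3,0,3,3,0,3,2,2,2,0,1,1,1,1

  pos 0: x in {0,1,2}, choose 0; start
  pos 1: x in {0,1,2}, choose 2; 0->2 ok
  pos 2: x in {0,1,2}, choose 2; 2->2 ok
  pos 3: x in {0,1,2}, choose 0; 2->0 ok
  pos 4: x in {0,1,2}, choose 2; 0->2 ok
  pos 5: x in {0,1,2}, choose 0; 2->0 ok
  pos 6: y in {3}, choose 3; 0->3 ok
  pos 7: x in {0,1,2}, choose 0; 3->0 ok
  pos 8: y in {3}, choose 3; 0->3 ok
  pos 9: y in {3}, choose 3; 3->3 ok
  pos 10: x in {0,1,2}, choose 0; 3->0 ok
  pos 11: y in {3}, choose 3; 0->3 ok
  pos 12: x in {0,1,2}, choose 2; 3->2 ok
  pos 13: x in {0,1,2}, choose 2; 2->2 ok
  pos 14: x in {0,1,2}, choose 2; 2->2 ok
  pos 15: x in {0,1,2}, choose 0; 2->0 ok
  pos 16: x in {0,1,2}, choose 1; 0->1 ok
  pos 17: x in {0,1,2}, choose 1; 1->1 ok
  pos 18: x in {0,1,2}, choose 1; 1->1 ok
  pos 19: x in {0,1,2}, choose 1; 1->1 ok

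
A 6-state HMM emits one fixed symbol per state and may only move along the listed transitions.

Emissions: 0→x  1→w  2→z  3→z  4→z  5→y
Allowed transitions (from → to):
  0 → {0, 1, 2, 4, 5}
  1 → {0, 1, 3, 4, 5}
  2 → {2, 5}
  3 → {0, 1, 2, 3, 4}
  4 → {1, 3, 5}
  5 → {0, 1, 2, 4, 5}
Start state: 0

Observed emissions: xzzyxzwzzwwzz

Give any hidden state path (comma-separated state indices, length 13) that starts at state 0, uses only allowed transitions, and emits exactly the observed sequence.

  [0] x  {0}  => 0  start
  [1] z  {2,3,4}  => 2  0->2 ok
  [2] z  {2,3,4}  => 2  2->2 ok
  [3] y  {5}  => 5  2->5 ok
  [4] x  {0}  => 0  5->0 ok
  [5] z  {2,3,4}  => 4  0->4 ok
  [6] w  {1}  => 1  4->1 ok
  [7] z  {2,3,4}  => 4  1->4 ok
  [8] z  {2,3,4}  => 3  4->3 ok
  [9] w  {1}  => 1  3->1 ok
  [10] w  {1}  => 1  1->1 ok
  [11] z  {2,3,4}  => 4  1->4 ok
  [12] z  {2,3,4}  => 3  4->3 ok

0,2,2,5,0,4,1,4,3,1,1,4,3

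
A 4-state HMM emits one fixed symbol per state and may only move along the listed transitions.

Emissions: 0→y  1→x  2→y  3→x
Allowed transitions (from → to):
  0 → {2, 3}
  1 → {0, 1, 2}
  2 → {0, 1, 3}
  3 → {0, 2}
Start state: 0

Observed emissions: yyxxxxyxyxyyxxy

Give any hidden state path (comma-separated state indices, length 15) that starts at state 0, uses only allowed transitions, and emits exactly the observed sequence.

0,2,1,1,1,1,2,3,2,3,0,2,1,1,2

  [0] y  {0,2}  => 0  start
  [1] y  {0,2}  => 2  0->2 ok
  [2] x  {1,3}  => 1  2->1 ok
  [3] x  {1,3}  => 1  1->1 ok
  [4] x  {1,3}  => 1  1->1 ok
  [5] x  {1,3}  => 1  1->1 ok
  [6] y  {0,2}  => 2  1->2 ok
  [7] x  {1,3}  => 3  2->3 ok
  [8] y  {0,2}  => 2  3->2 ok
  [9] x  {1,3}  => 3  2->3 ok
  [10] y  {0,2}  => 0  3->0 ok
  [11] y  {0,2}  => 2  0->2 ok
  [12] x  {1,3}  => 1  2->1 ok
  [13] x  {1,3}  => 1  1->1 ok
  [14] y  {0,2}  => 2  1->2 ok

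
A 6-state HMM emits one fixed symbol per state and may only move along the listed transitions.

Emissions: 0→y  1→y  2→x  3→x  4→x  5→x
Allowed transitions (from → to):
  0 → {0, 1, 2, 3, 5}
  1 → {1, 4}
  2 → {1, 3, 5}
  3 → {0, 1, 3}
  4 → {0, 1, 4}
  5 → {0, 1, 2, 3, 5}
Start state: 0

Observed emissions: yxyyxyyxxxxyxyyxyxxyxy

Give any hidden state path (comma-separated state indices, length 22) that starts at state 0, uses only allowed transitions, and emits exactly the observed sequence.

  pos 0: y in {0,1}, choose 0; start
  pos 1: x in {2,3,4,5}, choose 3; 0->3 ok
  pos 2: y in {0,1}, choose 1; 3->1 ok
  pos 3: y in {0,1}, choose 1; 1->1 ok
  pos 4: x in {2,3,4,5}, choose 4; 1->4 ok
  pos 5: y in {0,1}, choose 1; 4->1 ok
  pos 6: y in {0,1}, choose 1; 1->1 ok
  pos 7: x in {2,3,4,5}, choose 4; 1->4 ok
  pos 8: x in {2,3,4,5}, choose 4; 4->4 ok
  pos 9: x in {2,3,4,5}, choose 4; 4->4 ok
  pos 10: x in {2,3,4,5}, choose 4; 4->4 ok
  pos 11: y in {0,1}, choose 1; 4->1 ok
  pos 12: x in {2,3,4,5}, choose 4; 1->4 ok
  pos 13: y in {0,1}, choose 1; 4->1 ok
  pos 14: y in {0,1}, choose 1; 1->1 ok
  pos 15: x in {2,3,4,5}, choose 4; 1->4 ok
  pos 16: y in {0,1}, choose 0; 4->0 ok
  pos 17: x in {2,3,4,5}, choose 3; 0->3 ok
  pos 18: x in {2,3,4,5}, choose 3; 3->3 ok
  pos 19: y in {0,1}, choose 0; 3->0 ok
  pos 20: x in {2,3,4,5}, choose 5; 0->5 ok
  pos 21: y in {0,1}, choose 1; 5->1 ok

0,3,1,1,4,1,1,4,4,4,4,1,4,1,1,4,0,3,3,0,5,1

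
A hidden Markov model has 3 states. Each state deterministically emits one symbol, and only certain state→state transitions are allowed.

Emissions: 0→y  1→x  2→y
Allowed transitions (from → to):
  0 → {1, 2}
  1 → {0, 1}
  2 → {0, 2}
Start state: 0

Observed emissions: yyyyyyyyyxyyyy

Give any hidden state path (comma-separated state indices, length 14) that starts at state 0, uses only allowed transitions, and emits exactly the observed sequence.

  [0] y  {0,2}  => 0  start
  [1] y  {0,2}  => 2  0->2 ok
  [2] y  {0,2}  => 0  2->0 ok
  [3] y  {0,2}  => 2  0->2 ok
  [4] y  {0,2}  => 2  2->2 ok
  [5] y  {0,2}  => 0  2->0 ok
  [6] y  {0,2}  => 2  0->2 ok
  [7] y  {0,2}  => 2  2->2 ok
  [8] y  {0,2}  => 0  2->0 ok
  [9] x  {1}  => 1  0->1 ok
  [10] y  {0,2}  => 0  1->0 ok
  [11] y  {0,2}  => 2  0->2 ok
  [12] y  {0,2}  => 0  2->0 ok
  [13] y  {0,2}  => 2  0->2 ok

0,2,0,2,2,0,2,2,0,1,0,2,0,2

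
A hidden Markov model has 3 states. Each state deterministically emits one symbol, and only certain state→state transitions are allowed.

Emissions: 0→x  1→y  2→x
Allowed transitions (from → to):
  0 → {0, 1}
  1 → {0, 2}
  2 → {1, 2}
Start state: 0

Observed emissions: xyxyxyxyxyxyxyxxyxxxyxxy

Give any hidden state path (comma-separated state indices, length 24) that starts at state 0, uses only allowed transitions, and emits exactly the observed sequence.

  0: obs=x cand={0,2} pick 0 [start]
  1: obs=y cand={1} pick 1 [0->1 ok]
  2: obs=x cand={0,2} pick 0 [1->0 ok]
  3: obs=y cand={1} pick 1 [0->1 ok]
  4: obs=x cand={0,2} pick 0 [1->0 ok]
  5: obs=y cand={1} pick 1 [0->1 ok]
  6: obs=x cand={0,2} pick 2 [1->2 ok]
  7: obs=y cand={1} pick 1 [2->1 ok]
  8: obs=x cand={0,2} pick 2 [1->2 ok]
  9: obs=y cand={1} pick 1 [2->1 ok]
  10: obs=x cand={0,2} pick 0 [1->0 ok]
  11: obs=y cand={1} pick 1 [0->1 ok]
  12: obs=x cand={0,2} pick 2 [1->2 ok]
  13: obs=y cand={1} pick 1 [2->1 ok]
  14: obs=x cand={0,2} pick 2 [1->2 ok]
  15: obs=x cand={0,2} pick 2 [2->2 ok]
  16: obs=y cand={1} pick 1 [2->1 ok]
  17: obs=x cand={0,2} pick 0 [1->0 ok]
  18: obs=x cand={0,2} pick 0 [0->0 ok]
  19: obs=x cand={0,2} pick 0 [0->0 ok]
  20: obs=y cand={1} pick 1 [0->1 ok]
  21: obs=x cand={0,2} pick 0 [1->0 ok]
  22: obs=x cand={0,2} pick 0 [0->0 ok]
  23: obs=y cand={1} pick 1 [0->1 ok]

0,1,0,1,0,1,2,1,2,1,0,1,2,1,2,2,1,0,0,0,1,0,0,1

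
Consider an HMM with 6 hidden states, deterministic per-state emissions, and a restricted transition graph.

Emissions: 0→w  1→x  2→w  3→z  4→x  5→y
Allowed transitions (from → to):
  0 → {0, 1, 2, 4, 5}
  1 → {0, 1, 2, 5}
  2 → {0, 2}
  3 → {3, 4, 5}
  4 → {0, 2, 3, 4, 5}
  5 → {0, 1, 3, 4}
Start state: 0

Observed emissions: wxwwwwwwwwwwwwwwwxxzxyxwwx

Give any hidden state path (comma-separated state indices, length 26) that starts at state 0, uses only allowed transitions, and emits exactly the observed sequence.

  pos 0: w in {0,2}, choose 0; start
  pos 1: x in {1,4}, choose 4; 0->4 ok
  pos 2: w in {0,2}, choose 2; 4->2 ok
  pos 3: w in {0,2}, choose 0; 2->0 ok
  pos 4: w in {0,2}, choose 0; 0->0 ok
  pos 5: w in {0,2}, choose 0; 0->0 ok
  pos 6: w in {0,2}, choose 2; 0->2 ok
  pos 7: w in {0,2}, choose 2; 2->2 ok
  pos 8: w in {0,2}, choose 2; 2->2 ok
  pos 9: w in {0,2}, choose 2; 2->2 ok
  pos 10: w in {0,2}, choose 2; 2->2 ok
  pos 11: w in {0,2}, choose 2; 2->2 ok
  pos 12: w in {0,2}, choose 2; 2->2 ok
  pos 13: w in {0,2}, choose 0; 2->0 ok
  pos 14: w in {0,2}, choose 2; 0->2 ok
  pos 15: w in {0,2}, choose 2; 2->2 ok
  pos 16: w in {0,2}, choose 0; 2->0 ok
  pos 17: x in {1,4}, choose 4; 0->4 ok
  pos 18: x in {1,4}, choose 4; 4->4 ok
  pos 19: z in {3}, choose 3; 4->3 ok
  pos 20: x in {1,4}, choose 4; 3->4 ok
  pos 21: y in {5}, choose 5; 4->5 ok
  pos 22: x in {1,4}, choose 1; 5->1 ok
  pos 23: w in {0,2}, choose 2; 1->2 ok
  pos 24: w in {0,2}, choose 0; 2->0 ok
  pos 25: x in {1,4}, choose 1; 0->1 ok

0,4,2,0,0,0,2,2,2,2,2,2,2,0,2,2,0,4,4,3,4,5,1,2,0,1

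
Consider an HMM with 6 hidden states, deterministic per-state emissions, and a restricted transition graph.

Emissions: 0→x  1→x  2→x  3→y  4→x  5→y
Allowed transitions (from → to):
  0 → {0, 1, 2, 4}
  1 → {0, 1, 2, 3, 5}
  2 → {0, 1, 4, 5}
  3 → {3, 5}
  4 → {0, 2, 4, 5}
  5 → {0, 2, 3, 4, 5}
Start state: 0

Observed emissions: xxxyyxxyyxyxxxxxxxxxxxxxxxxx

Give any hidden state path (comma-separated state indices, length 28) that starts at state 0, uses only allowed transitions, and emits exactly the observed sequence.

  [0] x  {0,1,2,4}  => 0  start
  [1] x  {0,1,2,4}  => 0  0->0 ok
  [2] x  {0,1,2,4}  => 1  0->1 ok
  [3] y  {3,5}  => 5  1->5 ok
  [4] y  {3,5}  => 5  5->5 ok
  [5] x  {0,1,2,4}  => 2  5->2 ok
  [6] x  {0,1,2,4}  => 1  2->1 ok
  [7] y  {3,5}  => 3  1->3 ok
  [8] y  {3,5}  => 5  3->5 ok
  [9] x  {0,1,2,4}  => 2  5->2 ok
  [10] y  {3,5}  => 5  2->5 ok
  [11] x  {0,1,2,4}  => 4  5->4 ok
  [12] x  {0,1,2,4}  => 0  4->0 ok
  [13] x  {0,1,2,4}  => 4  0->4 ok
  [14] x  {0,1,2,4}  => 2  4->2 ok
  [15] x  {0,1,2,4}  => 0  2->0 ok
  [16] x  {0,1,2,4}  => 4  0->4 ok
  [17] x  {0,1,2,4}  => 0  4->0 ok
  [18] x  {0,1,2,4}  => 2  0->2 ok
  [19] x  {0,1,2,4}  => 4  2->4 ok
  [20] x  {0,1,2,4}  => 4  4->4 ok
  [21] x  {0,1,2,4}  => 0  4->0 ok
  [22] x  {0,1,2,4}  => 0  0->0 ok
  [23] x  {0,1,2,4}  => 2  0->2 ok
  [24] x  {0,1,2,4}  => 1  2->1 ok
  [25] x  {0,1,2,4}  => 2  1->2 ok
  [26] x  {0,1,2,4}  => 4  2->4 ok
  [27] x  {0,1,2,4}  => 2  4->2 ok

0,0,1,5,5,2,1,3,5,2,5,4,0,4,2,0,4,0,2,4,4,0,0,2,1,2,4,2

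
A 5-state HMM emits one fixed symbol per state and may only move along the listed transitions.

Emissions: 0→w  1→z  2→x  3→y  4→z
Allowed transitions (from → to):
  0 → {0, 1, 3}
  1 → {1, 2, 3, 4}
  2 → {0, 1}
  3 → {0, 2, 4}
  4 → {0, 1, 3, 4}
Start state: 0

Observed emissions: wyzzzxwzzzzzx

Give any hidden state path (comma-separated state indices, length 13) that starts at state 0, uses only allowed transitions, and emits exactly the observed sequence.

  pos 0: w in {0}, choose 0; start
  pos 1: y in {3}, choose 3; 0->3 ok
  pos 2: z in {1,4}, choose 4; 3->4 ok
  pos 3: z in {1,4}, choose 1; 4->1 ok
  pos 4: z in {1,4}, choose 1; 1->1 ok
  pos 5: x in {2}, choose 2; 1->2 ok
  pos 6: w in {0}, choose 0; 2->0 ok
  pos 7: z in {1,4}, choose 1; 0->1 ok
  pos 8: z in {1,4}, choose 4; 1->4 ok
  pos 9: z in {1,4}, choose 1; 4->1 ok
  pos 10: z in {1,4}, choose 1; 1->1 ok
  pos 11: z in {1,4}, choose 1; 1->1 ok
  pos 12: x in {2}, choose 2; 1->2 ok

0,3,4,1,1,2,0,1,4,1,1,1,2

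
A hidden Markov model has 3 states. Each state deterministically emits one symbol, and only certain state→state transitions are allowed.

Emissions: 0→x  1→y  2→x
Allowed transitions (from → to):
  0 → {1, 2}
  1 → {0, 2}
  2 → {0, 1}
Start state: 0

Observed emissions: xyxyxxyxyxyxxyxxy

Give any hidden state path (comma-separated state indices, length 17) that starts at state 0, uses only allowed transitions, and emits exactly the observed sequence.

0,1,0,1,2,0,1,2,1,0,1,2,0,1,0,2,1

  [0] x  {0,2}  => 0  start
  [1] y  {1}  => 1  0->1 ok
  [2] x  {0,2}  => 0  1->0 ok
  [3] y  {1}  => 1  0->1 ok
  [4] x  {0,2}  => 2  1->2 ok
  [5] x  {0,2}  => 0  2->0 ok
  [6] y  {1}  => 1  0->1 ok
  [7] x  {0,2}  => 2  1->2 ok
  [8] y  {1}  => 1  2->1 ok
  [9] x  {0,2}  => 0  1->0 ok
  [10] y  {1}  => 1  0->1 ok
  [11] x  {0,2}  => 2  1->2 ok
  [12] x  {0,2}  => 0  2->0 ok
  [13] y  {1}  => 1  0->1 ok
  [14] x  {0,2}  => 0  1->0 ok
  [15] x  {0,2}  => 2  0->2 ok
  [16] y  {1}  => 1  2->1 ok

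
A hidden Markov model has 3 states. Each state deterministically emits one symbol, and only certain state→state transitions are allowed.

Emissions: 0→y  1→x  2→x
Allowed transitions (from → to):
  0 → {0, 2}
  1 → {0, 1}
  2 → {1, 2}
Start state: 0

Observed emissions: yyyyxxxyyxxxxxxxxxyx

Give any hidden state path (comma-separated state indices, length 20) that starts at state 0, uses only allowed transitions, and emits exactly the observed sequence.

0,0,0,0,2,2,1,0,0,2,2,2,2,2,2,2,1,1,0,2

  [0] y  {0}  => 0  start
  [1] y  {0}  => 0  0->0 ok
  [2] y  {0}  => 0  0->0 ok
  [3] y  {0}  => 0  0->0 ok
  [4] x  {1,2}  => 2  0->2 ok
  [5] x  {1,2}  => 2  2->2 ok
  [6] x  {1,2}  => 1  2->1 ok
  [7] y  {0}  => 0  1->0 ok
  [8] y  {0}  => 0  0->0 ok
  [9] x  {1,2}  => 2  0->2 ok
  [10] x  {1,2}  => 2  2->2 ok
  [11] x  {1,2}  => 2  2->2 ok
  [12] x  {1,2}  => 2  2->2 ok
  [13] x  {1,2}  => 2  2->2 ok
  [14] x  {1,2}  => 2  2->2 ok
  [15] x  {1,2}  => 2  2->2 ok
  [16] x  {1,2}  => 1  2->1 ok
  [17] x  {1,2}  => 1  1->1 ok
  [18] y  {0}  => 0  1->0 ok
  [19] x  {1,2}  => 2  0->2 ok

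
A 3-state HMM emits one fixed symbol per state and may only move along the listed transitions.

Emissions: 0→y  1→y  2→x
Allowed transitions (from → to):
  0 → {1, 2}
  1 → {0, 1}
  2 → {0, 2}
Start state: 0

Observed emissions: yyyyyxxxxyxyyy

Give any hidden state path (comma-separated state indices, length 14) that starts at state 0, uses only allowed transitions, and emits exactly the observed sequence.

0,1,1,1,0,2,2,2,2,0,2,0,1,0

  [0] y  {0,1}  => 0  start
  [1] y  {0,1}  => 1  0->1 ok
  [2] y  {0,1}  => 1  1->1 ok
  [3] y  {0,1}  => 1  1->1 ok
  [4] y  {0,1}  => 0  1->0 ok
  [5] x  {2}  => 2  0->2 ok
  [6] x  {2}  => 2  2->2 ok
  [7] x  {2}  => 2  2->2 ok
  [8] x  {2}  => 2  2->2 ok
  [9] y  {0,1}  => 0  2->0 ok
  [10] x  {2}  => 2  0->2 ok
  [11] y  {0,1}  => 0  2->0 ok
  [12] y  {0,1}  => 1  0->1 ok
  [13] y  {0,1}  => 0  1->0 ok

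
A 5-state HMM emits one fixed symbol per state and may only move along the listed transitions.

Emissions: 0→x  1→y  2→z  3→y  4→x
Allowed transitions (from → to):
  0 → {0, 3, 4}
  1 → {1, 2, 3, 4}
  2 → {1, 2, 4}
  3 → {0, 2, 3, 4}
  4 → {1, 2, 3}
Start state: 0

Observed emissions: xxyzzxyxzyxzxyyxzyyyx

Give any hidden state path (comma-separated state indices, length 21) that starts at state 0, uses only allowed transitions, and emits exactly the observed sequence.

  0: obs=x cand={0,4} pick 0 [start]
  1: obs=x cand={0,4} pick 4 [0->4 ok]
  2: obs=y cand={1,3} pick 1 [4->1 ok]
  3: obs=z cand={2} pick 2 [1->2 ok]
  4: obs=z cand={2} pick 2 [2->2 ok]
  5: obs=x cand={0,4} pick 4 [2->4 ok]
  6: obs=y cand={1,3} pick 1 [4->1 ok]
  7: obs=x cand={0,4} pick 4 [1->4 ok]
  8: obs=z cand={2} pick 2 [4->2 ok]
  9: obs=y cand={1,3} pick 1 [2->1 ok]
  10: obs=x cand={0,4} pick 4 [1->4 ok]
  11: obs=z cand={2} pick 2 [4->2 ok]
  12: obs=x cand={0,4} pick 4 [2->4 ok]
  13: obs=y cand={1,3} pick 3 [4->3 ok]
  14: obs=y cand={1,3} pick 3 [3->3 ok]
  15: obs=x cand={0,4} pick 4 [3->4 ok]
  16: obs=z cand={2} pick 2 [4->2 ok]
  17: obs=y cand={1,3} pick 1 [2->1 ok]
  18: obs=y cand={1,3} pick 1 [1->1 ok]
  19: obs=y cand={1,3} pick 3 [1->3 ok]
  20: obs=x cand={0,4} pick 0 [3->0 ok]

0,4,1,2,2,4,1,4,2,1,4,2,4,3,3,4,2,1,1,3,0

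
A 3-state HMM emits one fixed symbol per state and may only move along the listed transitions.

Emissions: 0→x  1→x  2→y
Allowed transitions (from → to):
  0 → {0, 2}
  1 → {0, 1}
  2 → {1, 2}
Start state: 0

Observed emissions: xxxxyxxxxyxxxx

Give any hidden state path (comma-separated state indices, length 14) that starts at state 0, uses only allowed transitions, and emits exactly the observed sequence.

0,0,0,0,2,1,1,0,0,2,1,1,1,0

  0: obs=x cand={0,1} pick 0 [start]
  1: obs=x cand={0,1} pick 0 [0->0 ok]
  2: obs=x cand={0,1} pick 0 [0->0 ok]
  3: obs=x cand={0,1} pick 0 [0->0 ok]
  4: obs=y cand={2} pick 2 [0->2 ok]
  5: obs=x cand={0,1} pick 1 [2->1 ok]
  6: obs=x cand={0,1} pick 1 [1->1 ok]
  7: obs=x cand={0,1} pick 0 [1->0 ok]
  8: obs=x cand={0,1} pick 0 [0->0 ok]
  9: obs=y cand={2} pick 2 [0->2 ok]
  10: obs=x cand={0,1} pick 1 [2->1 ok]
  11: obs=x cand={0,1} pick 1 [1->1 ok]
  12: obs=x cand={0,1} pick 1 [1->1 ok]
  13: obs=x cand={0,1} pick 0 [1->0 ok]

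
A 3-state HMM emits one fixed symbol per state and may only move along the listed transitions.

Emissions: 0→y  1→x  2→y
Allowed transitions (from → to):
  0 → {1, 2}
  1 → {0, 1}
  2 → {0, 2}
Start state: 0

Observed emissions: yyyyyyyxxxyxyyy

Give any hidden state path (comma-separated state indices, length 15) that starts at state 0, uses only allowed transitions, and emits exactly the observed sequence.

  pos 0: y in {0,2}, choose 0; start
  pos 1: y in {0,2}, choose 2; 0->2 ok
  pos 2: y in {0,2}, choose 2; 2->2 ok
  pos 3: y in {0,2}, choose 2; 2->2 ok
  pos 4: y in {0,2}, choose 0; 2->0 ok
  pos 5: y in {0,2}, choose 2; 0->2 ok
  pos 6: y in {0,2}, choose 0; 2->0 ok
  pos 7: x in {1}, choose 1; 0->1 ok
  pos 8: x in {1}, choose 1; 1->1 ok
  pos 9: x in {1}, choose 1; 1->1 ok
  pos 10: y in {0,2}, choose 0; 1->0 ok
  pos 11: x in {1}, choose 1; 0->1 ok
  pos 12: y in {0,2}, choose 0; 1->0 ok
  pos 13: y in {0,2}, choose 2; 0->2 ok
  pos 14: y in {0,2}, choose 2; 2->2 ok

0,2,2,2,0,2,0,1,1,1,0,1,0,2,2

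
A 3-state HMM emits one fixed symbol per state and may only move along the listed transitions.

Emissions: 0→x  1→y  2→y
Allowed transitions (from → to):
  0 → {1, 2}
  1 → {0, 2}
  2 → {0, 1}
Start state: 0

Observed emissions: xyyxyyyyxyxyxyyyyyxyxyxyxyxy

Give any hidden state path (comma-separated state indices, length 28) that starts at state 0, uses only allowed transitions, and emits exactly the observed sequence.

0,2,1,0,1,2,1,2,0,1,0,2,0,2,1,2,1,2,0,2,0,2,0,1,0,1,0,1

  [0] x  {0}  => 0  start
  [1] y  {1,2}  => 2  0->2 ok
  [2] y  {1,2}  => 1  2->1 ok
  [3] x  {0}  => 0  1->0 ok
  [4] y  {1,2}  => 1  0->1 ok
  [5] y  {1,2}  => 2  1->2 ok
  [6] y  {1,2}  => 1  2->1 ok
  [7] y  {1,2}  => 2  1->2 ok
  [8] x  {0}  => 0  2->0 ok
  [9] y  {1,2}  => 1  0->1 ok
  [10] x  {0}  => 0  1->0 ok
  [11] y  {1,2}  => 2  0->2 ok
  [12] x  {0}  => 0  2->0 ok
  [13] y  {1,2}  => 2  0->2 ok
  [14] y  {1,2}  => 1  2->1 ok
  [15] y  {1,2}  => 2  1->2 ok
  [16] y  {1,2}  => 1  2->1 ok
  [17] y  {1,2}  => 2  1->2 ok
  [18] x  {0}  => 0  2->0 ok
  [19] y  {1,2}  => 2  0->2 ok
  [20] x  {0}  => 0  2->0 ok
  [21] y  {1,2}  => 2  0->2 ok
  [22] x  {0}  => 0  2->0 ok
  [23] y  {1,2}  => 1  0->1 ok
  [24] x  {0}  => 0  1->0 ok
  [25] y  {1,2}  => 1  0->1 ok
  [26] x  {0}  => 0  1->0 ok
  [27] y  {1,2}  => 1  0->1 ok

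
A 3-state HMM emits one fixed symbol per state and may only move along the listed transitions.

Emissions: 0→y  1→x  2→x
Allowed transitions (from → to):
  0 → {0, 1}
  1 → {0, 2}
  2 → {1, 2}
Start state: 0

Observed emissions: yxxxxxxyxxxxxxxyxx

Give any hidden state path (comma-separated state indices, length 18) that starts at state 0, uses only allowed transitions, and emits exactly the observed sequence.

0,1,2,1,2,2,1,0,1,2,1,2,1,2,1,0,1,2

  0: obs=y cand={0} pick 0 [start]
  1: obs=x cand={1,2} pick 1 [0->1 ok]
  2: obs=x cand={1,2} pick 2 [1->2 ok]
  3: obs=x cand={1,2} pick 1 [2->1 ok]
  4: obs=x cand={1,2} pick 2 [1->2 ok]
  5: obs=x cand={1,2} pick 2 [2->2 ok]
  6: obs=x cand={1,2} pick 1 [2->1 ok]
  7: obs=y cand={0} pick 0 [1->0 ok]
  8: obs=x cand={1,2} pick 1 [0->1 ok]
  9: obs=x cand={1,2} pick 2 [1->2 ok]
  10: obs=x cand={1,2} pick 1 [2->1 ok]
  11: obs=x cand={1,2} pick 2 [1->2 ok]
  12: obs=x cand={1,2} pick 1 [2->1 ok]
  13: obs=x cand={1,2} pick 2 [1->2 ok]
  14: obs=x cand={1,2} pick 1 [2->1 ok]
  15: obs=y cand={0} pick 0 [1->0 ok]
  16: obs=x cand={1,2} pick 1 [0->1 ok]
  17: obs=x cand={1,2} pick 2 [1->2 ok]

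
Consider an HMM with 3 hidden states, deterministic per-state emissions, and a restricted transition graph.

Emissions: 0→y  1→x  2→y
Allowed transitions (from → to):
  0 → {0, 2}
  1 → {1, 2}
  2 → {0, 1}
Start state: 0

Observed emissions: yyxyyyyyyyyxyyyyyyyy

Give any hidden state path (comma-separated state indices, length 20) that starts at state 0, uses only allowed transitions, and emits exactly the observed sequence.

  0: obs=y cand={0,2} pick 0 [start]
  1: obs=y cand={0,2} pick 2 [0->2 ok]
  2: obs=x cand={1} pick 1 [2->1 ok]
  3: obs=y cand={0,2} pick 2 [1->2 ok]
  4: obs=y cand={0,2} pick 0 [2->0 ok]
  5: obs=y cand={0,2} pick 2 [0->2 ok]
  6: obs=y cand={0,2} pick 0 [2->0 ok]
  7: obs=y cand={0,2} pick 0 [0->0 ok]
  8: obs=y cand={0,2} pick 0 [0->0 ok]
  9: obs=y cand={0,2} pick 0 [0->0 ok]
  10: obs=y cand={0,2} pick 2 [0->2 ok]
  11: obs=x cand={1} pick 1 [2->1 ok]
  12: obs=y cand={0,2} pick 2 [1->2 ok]
  13: obs=y cand={0,2} pick 0 [2->0 ok]
  14: obs=y cand={0,2} pick 2 [0->2 ok]
  15: obs=y cand={0,2} pick 0 [2->0 ok]
  16: obs=y cand={0,2} pick 2 [0->2 ok]
  17: obs=y cand={0,2} pick 0 [2->0 ok]
  18: obs=y cand={0,2} pick 0 [0->0 ok]
  19: obs=y cand={0,2} pick 2 [0->2 ok]

0,2,1,2,0,2,0,0,0,0,2,1,2,0,2,0,2,0,0,2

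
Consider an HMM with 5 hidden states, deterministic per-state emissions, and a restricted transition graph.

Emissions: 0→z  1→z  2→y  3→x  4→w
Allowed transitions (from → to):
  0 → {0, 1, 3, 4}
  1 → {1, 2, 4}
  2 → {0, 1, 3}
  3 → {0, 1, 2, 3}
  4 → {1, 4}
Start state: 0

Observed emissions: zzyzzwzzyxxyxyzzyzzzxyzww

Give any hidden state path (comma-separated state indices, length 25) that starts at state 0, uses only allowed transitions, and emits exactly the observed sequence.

  t0 'z' -> {0,1}, take 0 (start)
  t1 'z' -> {0,1}, take 1 (0->1 ok)
  t2 'y' -> {2}, take 2 (1->2 ok)
  t3 'z' -> {0,1}, take 1 (2->1 ok)
  t4 'z' -> {0,1}, take 1 (1->1 ok)
  t5 'w' -> {4}, take 4 (1->4 ok)
  t6 'z' -> {0,1}, take 1 (4->1 ok)
  t7 'z' -> {0,1}, take 1 (1->1 ok)
  t8 'y' -> {2}, take 2 (1->2 ok)
  t9 'x' -> {3}, take 3 (2->3 ok)
  t10 'x' -> {3}, take 3 (3->3 ok)
  t11 'y' -> {2}, take 2 (3->2 ok)
  t12 'x' -> {3}, take 3 (2->3 ok)
  t13 'y' -> {2}, take 2 (3->2 ok)
  t14 'z' -> {0,1}, take 0 (2->0 ok)
  t15 'z' -> {0,1}, take 1 (0->1 ok)
  t16 'y' -> {2}, take 2 (1->2 ok)
  t17 'z' -> {0,1}, take 0 (2->0 ok)
  t18 'z' -> {0,1}, take 0 (0->0 ok)
  t19 'z' -> {0,1}, take 0 (0->0 ok)
  t20 'x' -> {3}, take 3 (0->3 ok)
  t21 'y' -> {2}, take 2 (3->2 ok)
  t22 'z' -> {0,1}, take 1 (2->1 ok)
  t23 'w' -> {4}, take 4 (1->4 ok)
  t24 'w' -> {4}, take 4 (4->4 ok)

0,1,2,1,1,4,1,1,2,3,3,2,3,2,0,1,2,0,0,0,3,2,1,4,4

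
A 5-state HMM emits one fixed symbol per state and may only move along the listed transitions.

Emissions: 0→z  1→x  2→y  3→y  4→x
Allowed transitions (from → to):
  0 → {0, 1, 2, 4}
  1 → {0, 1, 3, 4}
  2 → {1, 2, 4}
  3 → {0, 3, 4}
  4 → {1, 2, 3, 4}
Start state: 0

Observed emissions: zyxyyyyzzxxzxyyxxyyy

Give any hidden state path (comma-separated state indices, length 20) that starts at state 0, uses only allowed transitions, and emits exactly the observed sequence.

0,2,4,3,3,3,3,0,0,4,1,0,1,3,3,4,4,2,2,2

  [0] z  {0}  => 0  start
  [1] y  {2,3}  => 2  0->2 ok
  [2] x  {1,4}  => 4  2->4 ok
  [3] y  {2,3}  => 3  4->3 ok
  [4] y  {2,3}  => 3  3->3 ok
  [5] y  {2,3}  => 3  3->3 ok
  [6] y  {2,3}  => 3  3->3 ok
  [7] z  {0}  => 0  3->0 ok
  [8] z  {0}  => 0  0->0 ok
  [9] x  {1,4}  => 4  0->4 ok
  [10] x  {1,4}  => 1  4->1 ok
  [11] z  {0}  => 0  1->0 ok
  [12] x  {1,4}  => 1  0->1 ok
  [13] y  {2,3}  => 3  1->3 ok
  [14] y  {2,3}  => 3  3->3 ok
  [15] x  {1,4}  => 4  3->4 ok
  [16] x  {1,4}  => 4  4->4 ok
  [17] y  {2,3}  => 2  4->2 ok
  [18] y  {2,3}  => 2  2->2 ok
  [19] y  {2,3}  => 2  2->2 ok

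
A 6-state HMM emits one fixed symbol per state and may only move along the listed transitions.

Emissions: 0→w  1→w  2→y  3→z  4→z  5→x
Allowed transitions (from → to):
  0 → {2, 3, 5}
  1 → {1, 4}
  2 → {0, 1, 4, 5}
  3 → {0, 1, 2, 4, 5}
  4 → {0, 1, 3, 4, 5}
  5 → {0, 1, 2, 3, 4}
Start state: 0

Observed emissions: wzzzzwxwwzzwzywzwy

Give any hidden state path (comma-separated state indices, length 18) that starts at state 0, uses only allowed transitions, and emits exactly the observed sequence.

0,3,4,4,4,0,5,1,1,4,4,0,3,2,0,3,0,2

  [0] w  {0,1}  => 0  start
  [1] z  {3,4}  => 3  0->3 ok
  [2] z  {3,4}  => 4  3->4 ok
  [3] z  {3,4}  => 4  4->4 ok
  [4] z  {3,4}  => 4  4->4 ok
  [5] w  {0,1}  => 0  4->0 ok
  [6] x  {5}  => 5  0->5 ok
  [7] w  {0,1}  => 1  5->1 ok
  [8] w  {0,1}  => 1  1->1 ok
  [9] z  {3,4}  => 4  1->4 ok
  [10] z  {3,4}  => 4  4->4 ok
  [11] w  {0,1}  => 0  4->0 ok
  [12] z  {3,4}  => 3  0->3 ok
  [13] y  {2}  => 2  3->2 ok
  [14] w  {0,1}  => 0  2->0 ok
  [15] z  {3,4}  => 3  0->3 ok
  [16] w  {0,1}  => 0  3->0 ok
  [17] y  {2}  => 2  0->2 ok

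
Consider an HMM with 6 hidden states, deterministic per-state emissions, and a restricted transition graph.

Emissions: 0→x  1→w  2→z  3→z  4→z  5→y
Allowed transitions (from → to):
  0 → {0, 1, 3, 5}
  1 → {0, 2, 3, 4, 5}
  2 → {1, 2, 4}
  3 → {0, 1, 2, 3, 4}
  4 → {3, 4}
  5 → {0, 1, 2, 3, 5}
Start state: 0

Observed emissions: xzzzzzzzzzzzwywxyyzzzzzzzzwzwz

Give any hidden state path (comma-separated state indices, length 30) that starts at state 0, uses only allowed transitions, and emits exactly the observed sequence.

0,3,3,4,4,4,3,2,4,4,3,3,1,5,1,0,5,5,2,4,4,4,4,3,2,2,1,2,1,3

  [0] x  {0}  => 0  start
  [1] z  {2,3,4}  => 3  0->3 ok
  [2] z  {2,3,4}  => 3  3->3 ok
  [3] z  {2,3,4}  => 4  3->4 ok
  [4] z  {2,3,4}  => 4  4->4 ok
  [5] z  {2,3,4}  => 4  4->4 ok
  [6] z  {2,3,4}  => 3  4->3 ok
  [7] z  {2,3,4}  => 2  3->2 ok
  [8] z  {2,3,4}  => 4  2->4 ok
  [9] z  {2,3,4}  => 4  4->4 ok
  [10] z  {2,3,4}  => 3  4->3 ok
  [11] z  {2,3,4}  => 3  3->3 ok
  [12] w  {1}  => 1  3->1 ok
  [13] y  {5}  => 5  1->5 ok
  [14] w  {1}  => 1  5->1 ok
  [15] x  {0}  => 0  1->0 ok
  [16] y  {5}  => 5  0->5 ok
  [17] y  {5}  => 5  5->5 ok
  [18] z  {2,3,4}  => 2  5->2 ok
  [19] z  {2,3,4}  => 4  2->4 ok
  [20] z  {2,3,4}  => 4  4->4 ok
  [21] z  {2,3,4}  => 4  4->4 ok
  [22] z  {2,3,4}  => 4  4->4 ok
  [23] z  {2,3,4}  => 3  4->3 ok
  [24] z  {2,3,4}  => 2  3->2 ok
  [25] z  {2,3,4}  => 2  2->2 ok
  [26] w  {1}  => 1  2->1 ok
  [27] z  {2,3,4}  => 2  1->2 ok
  [28] w  {1}  => 1  2->1 ok
  [29] z  {2,3,4}  => 3  1->3 ok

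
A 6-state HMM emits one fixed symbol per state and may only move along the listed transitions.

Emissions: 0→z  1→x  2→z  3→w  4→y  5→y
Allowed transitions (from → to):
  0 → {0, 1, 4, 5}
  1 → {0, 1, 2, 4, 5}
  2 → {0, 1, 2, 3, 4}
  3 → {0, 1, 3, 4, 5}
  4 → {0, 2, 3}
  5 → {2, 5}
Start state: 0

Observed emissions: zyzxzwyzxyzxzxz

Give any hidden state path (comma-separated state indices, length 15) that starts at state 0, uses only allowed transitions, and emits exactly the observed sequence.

0,4,2,1,2,3,5,2,1,4,2,1,2,1,0

  pos 0: z in {0,2}, choose 0; start
  pos 1: y in {4,5}, choose 4; 0->4 ok
  pos 2: z in {0,2}, choose 2; 4->2 ok
  pos 3: x in {1}, choose 1; 2->1 ok
  pos 4: z in {0,2}, choose 2; 1->2 ok
  pos 5: w in {3}, choose 3; 2->3 ok
  pos 6: y in {4,5}, choose 5; 3->5 ok
  pos 7: z in {0,2}, choose 2; 5->2 ok
  pos 8: x in {1}, choose 1; 2->1 ok
  pos 9: y in {4,5}, choose 4; 1->4 ok
  pos 10: z in {0,2}, choose 2; 4->2 ok
  pos 11: x in {1}, choose 1; 2->1 ok
  pos 12: z in {0,2}, choose 2; 1->2 ok
  pos 13: x in {1}, choose 1; 2->1 ok
  pos 14: z in {0,2}, choose 0; 1->0 ok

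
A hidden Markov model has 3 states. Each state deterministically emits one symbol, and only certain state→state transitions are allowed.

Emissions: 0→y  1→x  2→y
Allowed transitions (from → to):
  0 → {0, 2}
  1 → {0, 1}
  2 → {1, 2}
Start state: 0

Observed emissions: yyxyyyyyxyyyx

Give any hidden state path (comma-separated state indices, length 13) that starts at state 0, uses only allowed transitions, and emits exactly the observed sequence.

  pos 0: y in {0,2}, choose 0; start
  pos 1: y in {0,2}, choose 2; 0->2 ok
  pos 2: x in {1}, choose 1; 2->1 ok
  pos 3: y in {0,2}, choose 0; 1->0 ok
  pos 4: y in {0,2}, choose 0; 0->0 ok
  pos 5: y in {0,2}, choose 2; 0->2 ok
  pos 6: y in {0,2}, choose 2; 2->2 ok
  pos 7: y in {0,2}, choose 2; 2->2 ok
  pos 8: x in {1}, choose 1; 2->1 ok
  pos 9: y in {0,2}, choose 0; 1->0 ok
  pos 10: y in {0,2}, choose 0; 0->0 ok
  pos 11: y in {0,2}, choose 2; 0->2 ok
  pos 12: x in {1}, choose 1; 2->1 ok

0,2,1,0,0,2,2,2,1,0,0,2,1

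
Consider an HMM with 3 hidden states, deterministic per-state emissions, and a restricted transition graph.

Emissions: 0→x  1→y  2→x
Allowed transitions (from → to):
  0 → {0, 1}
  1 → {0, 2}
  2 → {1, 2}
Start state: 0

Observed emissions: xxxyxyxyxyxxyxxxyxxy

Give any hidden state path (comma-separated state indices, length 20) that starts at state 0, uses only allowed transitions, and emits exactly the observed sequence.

  [0] x  {0,2}  => 0  start
  [1] x  {0,2}  => 0  0->0 ok
  [2] x  {0,2}  => 0  0->0 ok
  [3] y  {1}  => 1  0->1 ok
  [4] x  {0,2}  => 2  1->2 ok
  [5] y  {1}  => 1  2->1 ok
  [6] x  {0,2}  => 0  1->0 ok
  [7] y  {1}  => 1  0->1 ok
  [8] x  {0,2}  => 2  1->2 ok
  [9] y  {1}  => 1  2->1 ok
  [10] x  {0,2}  => 2  1->2 ok
  [11] x  {0,2}  => 2  2->2 ok
  [12] y  {1}  => 1  2->1 ok
  [13] x  {0,2}  => 2  1->2 ok
  [14] x  {0,2}  => 2  2->2 ok
  [15] x  {0,2}  => 2  2->2 ok
  [16] y  {1}  => 1  2->1 ok
  [17] x  {0,2}  => 0  1->0 ok
  [18] x  {0,2}  => 0  0->0 ok
  [19] y  {1}  => 1  0->1 ok

0,0,0,1,2,1,0,1,2,1,2,2,1,2,2,2,1,0,0,1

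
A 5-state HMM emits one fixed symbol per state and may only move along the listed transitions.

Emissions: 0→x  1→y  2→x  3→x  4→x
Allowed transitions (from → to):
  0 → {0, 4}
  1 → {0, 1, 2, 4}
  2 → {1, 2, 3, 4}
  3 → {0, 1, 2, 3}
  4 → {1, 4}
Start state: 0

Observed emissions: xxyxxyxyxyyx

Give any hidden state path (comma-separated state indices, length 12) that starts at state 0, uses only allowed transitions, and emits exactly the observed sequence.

0,4,1,2,4,1,2,1,4,1,1,0

  [0] x  {0,2,3,4}  => 0  start
  [1] x  {0,2,3,4}  => 4  0->4 ok
  [2] y  {1}  => 1  4->1 ok
  [3] x  {0,2,3,4}  => 2  1->2 ok
  [4] x  {0,2,3,4}  => 4  2->4 ok
  [5] y  {1}  => 1  4->1 ok
  [6] x  {0,2,3,4}  => 2  1->2 ok
  [7] y  {1}  => 1  2->1 ok
  [8] x  {0,2,3,4}  => 4  1->4 ok
  [9] y  {1}  => 1  4->1 ok
  [10] y  {1}  => 1  1->1 ok
  [11] x  {0,2,3,4}  => 0  1->0 ok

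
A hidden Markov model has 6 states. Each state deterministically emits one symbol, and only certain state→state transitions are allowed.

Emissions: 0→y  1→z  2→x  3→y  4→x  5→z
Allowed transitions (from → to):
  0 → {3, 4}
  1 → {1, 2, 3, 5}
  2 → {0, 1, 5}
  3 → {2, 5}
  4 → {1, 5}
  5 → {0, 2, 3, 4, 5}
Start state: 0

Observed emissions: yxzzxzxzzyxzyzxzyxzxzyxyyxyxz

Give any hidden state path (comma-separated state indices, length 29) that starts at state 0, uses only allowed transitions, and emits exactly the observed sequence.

0,4,5,5,4,5,2,5,5,0,4,5,3,5,4,5,0,4,5,4,5,3,2,0,3,2,0,4,1

  0: obs=y cand={0,3} pick 0 [start]
  1: obs=x cand={2,4} pick 4 [0->4 ok]
  2: obs=z cand={1,5} pick 5 [4->5 ok]
  3: obs=z cand={1,5} pick 5 [5->5 ok]
  4: obs=x cand={2,4} pick 4 [5->4 ok]
  5: obs=z cand={1,5} pick 5 [4->5 ok]
  6: obs=x cand={2,4} pick 2 [5->2 ok]
  7: obs=z cand={1,5} pick 5 [2->5 ok]
  8: obs=z cand={1,5} pick 5 [5->5 ok]
  9: obs=y cand={0,3} pick 0 [5->0 ok]
  10: obs=x cand={2,4} pick 4 [0->4 ok]
  11: obs=z cand={1,5} pick 5 [4->5 ok]
  12: obs=y cand={0,3} pick 3 [5->3 ok]
  13: obs=z cand={1,5} pick 5 [3->5 ok]
  14: obs=x cand={2,4} pick 4 [5->4 ok]
  15: obs=z cand={1,5} pick 5 [4->5 ok]
  16: obs=y cand={0,3} pick 0 [5->0 ok]
  17: obs=x cand={2,4} pick 4 [0->4 ok]
  18: obs=z cand={1,5} pick 5 [4->5 ok]
  19: obs=x cand={2,4} pick 4 [5->4 ok]
  20: obs=z cand={1,5} pick 5 [4->5 ok]
  21: obs=y cand={0,3} pick 3 [5->3 ok]
  22: obs=x cand={2,4} pick 2 [3->2 ok]
  23: obs=y cand={0,3} pick 0 [2->0 ok]
  24: obs=y cand={0,3} pick 3 [0->3 ok]
  25: obs=x cand={2,4} pick 2 [3->2 ok]
  26: obs=y cand={0,3} pick 0 [2->0 ok]
  27: obs=x cand={2,4} pick 4 [0->4 ok]
  28: obs=z cand={1,5} pick 1 [4->1 ok]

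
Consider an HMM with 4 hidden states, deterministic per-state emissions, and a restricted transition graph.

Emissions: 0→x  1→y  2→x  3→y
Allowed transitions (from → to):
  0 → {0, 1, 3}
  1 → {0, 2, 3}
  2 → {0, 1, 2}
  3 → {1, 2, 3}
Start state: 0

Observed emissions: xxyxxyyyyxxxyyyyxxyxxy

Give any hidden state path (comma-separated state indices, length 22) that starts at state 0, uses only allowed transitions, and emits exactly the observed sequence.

  [0] x  {0,2}  => 0  start
  [1] x  {0,2}  => 0  0->0 ok
  [2] y  {1,3}  => 3  0->3 ok
  [3] x  {0,2}  => 2  3->2 ok
  [4] x  {0,2}  => 2  2->2 ok
  [5] y  {1,3}  => 1  2->1 ok
  [6] y  {1,3}  => 3  1->3 ok
  [7] y  {1,3}  => 3  3->3 ok
  [8] y  {1,3}  => 1  3->1 ok
  [9] x  {0,2}  => 0  1->0 ok
  [10] x  {0,2}  => 0  0->0 ok
  [11] x  {0,2}  => 0  0->0 ok
  [12] y  {1,3}  => 3  0->3 ok
  [13] y  {1,3}  => 1  3->1 ok
  [14] y  {1,3}  => 3  1->3 ok
  [15] y  {1,3}  => 1  3->1 ok
  [16] x  {0,2}  => 2  1->2 ok
  [17] x  {0,2}  => 0  2->0 ok
  [18] y  {1,3}  => 1  0->1 ok
  [19] x  {0,2}  => 2  1->2 ok
  [20] x  {0,2}  => 2  2->2 ok
  [21] y  {1,3}  => 1  2->1 ok

0,0,3,2,2,1,3,3,1,0,0,0,3,1,3,1,2,0,1,2,2,1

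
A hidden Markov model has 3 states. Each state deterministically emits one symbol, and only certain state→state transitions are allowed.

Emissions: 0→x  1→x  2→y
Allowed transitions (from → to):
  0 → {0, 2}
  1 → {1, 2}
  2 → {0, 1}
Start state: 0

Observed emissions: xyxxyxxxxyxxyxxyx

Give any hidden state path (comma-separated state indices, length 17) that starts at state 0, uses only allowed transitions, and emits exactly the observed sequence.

  0: obs=x cand={0,1} pick 0 [start]
  1: obs=y cand={2} pick 2 [0->2 ok]
  2: obs=x cand={0,1} pick 0 [2->0 ok]
  3: obs=x cand={0,1} pick 0 [0->0 ok]
  4: obs=y cand={2} pick 2 [0->2 ok]
  5: obs=x cand={0,1} pick 0 [2->0 ok]
  6: obs=x cand={0,1} pick 0 [0->0 ok]
  7: obs=x cand={0,1} pick 0 [0->0 ok]
  8: obs=x cand={0,1} pick 0 [0->0 ok]
  9: obs=y cand={2} pick 2 [0->2 ok]
  10: obs=x cand={0,1} pick 1 [2->1 ok]
  11: obs=x cand={0,1} pick 1 [1->1 ok]
  12: obs=y cand={2} pick 2 [1->2 ok]
  13: obs=x cand={0,1} pick 1 [2->1 ok]
  14: obs=x cand={0,1} pick 1 [1->1 ok]
  15: obs=y cand={2} pick 2 [1->2 ok]
  16: obs=x cand={0,1} pick 0 [2->0 ok]

0,2,0,0,2,0,0,0,0,2,1,1,2,1,1,2,0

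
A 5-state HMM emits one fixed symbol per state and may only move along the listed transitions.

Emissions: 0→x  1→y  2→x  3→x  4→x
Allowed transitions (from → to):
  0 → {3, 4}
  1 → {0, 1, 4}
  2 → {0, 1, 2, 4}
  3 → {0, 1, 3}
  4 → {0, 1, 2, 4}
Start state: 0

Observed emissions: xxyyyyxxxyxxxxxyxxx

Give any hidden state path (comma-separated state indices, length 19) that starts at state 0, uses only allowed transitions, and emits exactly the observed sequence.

0,4,1,1,1,1,0,4,4,1,4,2,2,4,4,1,4,2,0

  [0] x  {0,2,3,4}  => 0  start
  [1] x  {0,2,3,4}  => 4  0->4 ok
  [2] y  {1}  => 1  4->1 ok
  [3] y  {1}  => 1  1->1 ok
  [4] y  {1}  => 1  1->1 ok
  [5] y  {1}  => 1  1->1 ok
  [6] x  {0,2,3,4}  => 0  1->0 ok
  [7] x  {0,2,3,4}  => 4  0->4 ok
  [8] x  {0,2,3,4}  => 4  4->4 ok
  [9] y  {1}  => 1  4->1 ok
  [10] x  {0,2,3,4}  => 4  1->4 ok
  [11] x  {0,2,3,4}  => 2  4->2 ok
  [12] x  {0,2,3,4}  => 2  2->2 ok
  [13] x  {0,2,3,4}  => 4  2->4 ok
  [14] x  {0,2,3,4}  => 4  4->4 ok
  [15] y  {1}  => 1  4->1 ok
  [16] x  {0,2,3,4}  => 4  1->4 ok
  [17] x  {0,2,3,4}  => 2  4->2 ok
  [18] x  {0,2,3,4}  => 0  2->0 ok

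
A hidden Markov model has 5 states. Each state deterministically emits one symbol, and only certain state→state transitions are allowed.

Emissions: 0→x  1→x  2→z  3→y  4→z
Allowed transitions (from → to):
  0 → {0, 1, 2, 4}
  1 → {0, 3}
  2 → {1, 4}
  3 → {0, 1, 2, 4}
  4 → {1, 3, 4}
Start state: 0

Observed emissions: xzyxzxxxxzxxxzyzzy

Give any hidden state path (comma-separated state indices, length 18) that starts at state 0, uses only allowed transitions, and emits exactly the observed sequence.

0,4,3,0,2,1,0,1,0,4,1,0,0,4,3,4,4,3

  pos 0: x in {0,1}, choose 0; start
  pos 1: z in {2,4}, choose 4; 0->4 ok
  pos 2: y in {3}, choose 3; 4->3 ok
  pos 3: x in {0,1}, choose 0; 3->0 ok
  pos 4: z in {2,4}, choose 2; 0->2 ok
  pos 5: x in {0,1}, choose 1; 2->1 ok
  pos 6: x in {0,1}, choose 0; 1->0 ok
  pos 7: x in {0,1}, choose 1; 0->1 ok
  pos 8: x in {0,1}, choose 0; 1->0 ok
  pos 9: z in {2,4}, choose 4; 0->4 ok
  pos 10: x in {0,1}, choose 1; 4->1 ok
  pos 11: x in {0,1}, choose 0; 1->0 ok
  pos 12: x in {0,1}, choose 0; 0->0 ok
  pos 13: z in {2,4}, choose 4; 0->4 ok
  pos 14: y in {3}, choose 3; 4->3 ok
  pos 15: z in {2,4}, choose 4; 3->4 ok
  pos 16: z in {2,4}, choose 4; 4->4 ok
  pos 17: y in {3}, choose 3; 4->3 ok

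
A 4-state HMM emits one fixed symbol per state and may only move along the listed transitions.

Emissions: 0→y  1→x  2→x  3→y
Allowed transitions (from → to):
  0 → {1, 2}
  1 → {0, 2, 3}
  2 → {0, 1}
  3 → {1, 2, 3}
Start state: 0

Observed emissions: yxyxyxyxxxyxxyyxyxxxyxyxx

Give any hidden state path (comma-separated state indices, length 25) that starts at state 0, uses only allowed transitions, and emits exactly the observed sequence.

0,2,0,2,0,2,0,2,1,2,0,2,1,3,3,1,0,2,1,2,0,2,0,2,1

  0: obs=y cand={0,3} pick 0 [start]
  1: obs=x cand={1,2} pick 2 [0->2 ok]
  2: obs=y cand={0,3} pick 0 [2->0 ok]
  3: obs=x cand={1,2} pick 2 [0->2 ok]
  4: obs=y cand={0,3} pick 0 [2->0 ok]
  5: obs=x cand={1,2} pick 2 [0->2 ok]
  6: obs=y cand={0,3} pick 0 [2->0 ok]
  7: obs=x cand={1,2} pick 2 [0->2 ok]
  8: obs=x cand={1,2} pick 1 [2->1 ok]
  9: obs=x cand={1,2} pick 2 [1->2 ok]
  10: obs=y cand={0,3} pick 0 [2->0 ok]
  11: obs=x cand={1,2} pick 2 [0->2 ok]
  12: obs=x cand={1,2} pick 1 [2->1 ok]
  13: obs=y cand={0,3} pick 3 [1->3 ok]
  14: obs=y cand={0,3} pick 3 [3->3 ok]
  15: obs=x cand={1,2} pick 1 [3->1 ok]
  16: obs=y cand={0,3} pick 0 [1->0 ok]
  17: obs=x cand={1,2} pick 2 [0->2 ok]
  18: obs=x cand={1,2} pick 1 [2->1 ok]
  19: obs=x cand={1,2} pick 2 [1->2 ok]
  20: obs=y cand={0,3} pick 0 [2->0 ok]
  21: obs=x cand={1,2} pick 2 [0->2 ok]
  22: obs=y cand={0,3} pick 0 [2->0 ok]
  23: obs=x cand={1,2} pick 2 [0->2 ok]
  24: obs=x cand={1,2} pick 1 [2->1 ok]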